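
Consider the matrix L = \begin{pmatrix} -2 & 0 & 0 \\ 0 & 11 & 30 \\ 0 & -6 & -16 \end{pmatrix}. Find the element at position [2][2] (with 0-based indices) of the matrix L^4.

1276

Characteristic polynomial: λ^3 + 7λ^2 + 14λ + 8 = (λ + 1)(λ + 2)(λ + 4), so the eigenvalues are -4, -2, -1.
λ=-2: eigenvector (1, 0, 0).
λ=-1: eigenvector (0, 5, -2).
λ=-4: eigenvector (0, -2, 1).
P = [[1, 0, 0], [0, 5, -2], [0, -2, 1]], D = diag(-2, -1, -4), P⁻¹ = [[1, 0, 0], [0, 1, 2], [0, 2, 5]].
L⁴ = P·diag(16, 1, 256)·P⁻¹ = [[16, 0, 0], [0, -1019, -2550], [0, 510, 1276]].
The requested entry is 1276.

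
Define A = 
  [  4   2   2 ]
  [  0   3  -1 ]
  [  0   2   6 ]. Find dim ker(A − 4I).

A − 4I = [[0, 2, 2], [0, -1, -1], [0, 2, 2]].
This matrix has rank 1, so its null space has dimension 3 − 1 = 2.

2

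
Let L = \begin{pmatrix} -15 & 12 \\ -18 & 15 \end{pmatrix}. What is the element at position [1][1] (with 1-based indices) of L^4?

81

Characteristic polynomial: s^2 - 9 = (s - 3)(s + 3), so the eigenvalues are -3, 3.
s=-3: eigenvector (1, 1).
s=3: eigenvector (-2, -3).
P = [[1, -2], [1, -3]], D = diag(-3, 3), P⁻¹ = [[3, -2], [1, -1]].
L⁴ = P·diag(81, 81)·P⁻¹ = [[81, 0], [0, 81]].
The requested entry is 81.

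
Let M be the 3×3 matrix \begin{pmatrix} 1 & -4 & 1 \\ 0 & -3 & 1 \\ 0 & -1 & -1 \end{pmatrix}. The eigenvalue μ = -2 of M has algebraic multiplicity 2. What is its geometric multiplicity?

1

M + 2I = [[3, -4, 1], [0, -1, 1], [0, -1, 1]].
This matrix has rank 2, so its null space has dimension 3 − 2 = 1.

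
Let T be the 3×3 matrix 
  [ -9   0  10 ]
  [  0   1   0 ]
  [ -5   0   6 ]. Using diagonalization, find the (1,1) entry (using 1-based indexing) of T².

Characteristic polynomial: λ^3 + 2λ^2 - 7λ + 4 = (λ - 1)^2(λ + 4), so the eigenvalues are -4, 1, 1.
λ=1: eigenvector (-1, -1, -1).
λ=1: eigenvector (2, 1, 2).
λ=-4: eigenvector (-2, 0, -1).
P = [[-1, 2, -2], [-1, 1, 0], [-1, 2, -1]], D = diag(1, 1, -4), P⁻¹ = [[-1, -2, 2], [-1, -1, 2], [-1, 0, 1]].
T² = P·diag(1, 1, 16)·P⁻¹ = [[31, 0, -30], [0, 1, 0], [15, 0, -14]].
The requested entry is 31.

31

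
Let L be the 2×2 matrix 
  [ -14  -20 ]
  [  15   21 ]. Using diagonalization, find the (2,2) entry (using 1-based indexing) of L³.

Characteristic polynomial: r^2 - 7r + 6 = (r - 6)(r - 1), so the eigenvalues are 1, 6.
r=6: eigenvector (-1, 1).
r=1: eigenvector (4, -3).
P = [[-1, 4], [1, -3]], D = diag(6, 1), P⁻¹ = [[3, 4], [1, 1]].
L³ = P·diag(216, 1)·P⁻¹ = [[-644, -860], [645, 861]].
The requested entry is 861.

861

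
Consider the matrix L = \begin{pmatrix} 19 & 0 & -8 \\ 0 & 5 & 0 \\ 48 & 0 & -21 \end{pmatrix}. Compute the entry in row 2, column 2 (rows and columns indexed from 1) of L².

25

Characteristic polynomial: μ^3 - 3μ^2 - 25μ + 75 = (μ - 5)(μ - 3)(μ + 5), so the eigenvalues are -5, 3, 5.
μ=3: eigenvector (-1, 0, -2).
μ=5: eigenvector (0, 1, 0).
μ=-5: eigenvector (-1, 0, -3).
P = [[-1, 0, -1], [0, 1, 0], [-2, 0, -3]], D = diag(3, 5, -5), P⁻¹ = [[-3, 0, 1], [0, 1, 0], [2, 0, -1]].
L² = P·diag(9, 25, 25)·P⁻¹ = [[-23, 0, 16], [0, 25, 0], [-96, 0, 57]].
The requested entry is 25.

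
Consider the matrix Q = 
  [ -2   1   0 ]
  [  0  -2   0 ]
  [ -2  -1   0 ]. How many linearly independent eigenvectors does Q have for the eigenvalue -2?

1

Q + 2I = [[0, 1, 0], [0, 0, 0], [-2, -1, 2]].
This matrix has rank 2, so its null space has dimension 3 − 2 = 1.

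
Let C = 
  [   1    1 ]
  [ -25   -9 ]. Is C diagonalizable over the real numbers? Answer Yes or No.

No

Characteristic polynomial: p(λ) = λ^2 + 8λ + 16 = (λ + 4)^2.
λ = -4 has algebraic multiplicity 2; rank(C + 4I) = 1, so geometric multiplicity = 1.
Geometric multiplicity < algebraic multiplicity, so C is not diagonalizable.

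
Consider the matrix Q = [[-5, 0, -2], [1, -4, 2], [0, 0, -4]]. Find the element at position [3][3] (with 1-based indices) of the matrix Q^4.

256

Characteristic polynomial: r^3 + 13r^2 + 56r + 80 = (r + 4)^2(r + 5), so the eigenvalues are -5, -4, -4.
r=-5: eigenvector (1, -1, 0).
r=-4: eigenvector (0, 1, 0).
r=-4: eigenvector (-2, 3, 1).
P = [[1, 0, -2], [-1, 1, 3], [0, 0, 1]], D = diag(-5, -4, -4), P⁻¹ = [[1, 0, 2], [1, 1, -1], [0, 0, 1]].
Q⁴ = P·diag(625, 256, 256)·P⁻¹ = [[625, 0, 738], [-369, 256, -738], [0, 0, 256]].
The requested entry is 256.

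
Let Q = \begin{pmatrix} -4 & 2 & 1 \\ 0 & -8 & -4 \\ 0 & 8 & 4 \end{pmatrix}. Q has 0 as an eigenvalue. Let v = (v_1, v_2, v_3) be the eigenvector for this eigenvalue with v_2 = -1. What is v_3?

Q = [[-4, 2, 1], [0, -8, -4], [0, 8, 4]].
Solving (Q)v = 0 gives the eigenspace spanned by (0, -1, 2).
With v_2 = -1, v = (0, -1, 2), so v_3 = 2.

2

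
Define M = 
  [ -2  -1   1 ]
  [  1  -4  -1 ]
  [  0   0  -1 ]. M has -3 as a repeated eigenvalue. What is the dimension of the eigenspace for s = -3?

M + 3I = [[1, -1, 1], [1, -1, -1], [0, 0, 2]].
This matrix has rank 2, so its null space has dimension 3 − 2 = 1.

1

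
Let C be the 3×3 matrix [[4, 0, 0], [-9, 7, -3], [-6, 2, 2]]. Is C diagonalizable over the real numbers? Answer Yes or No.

Characteristic polynomial: p(λ) = λ^3 - 13λ^2 + 56λ - 80 = (λ - 5)(λ - 4)^2.
λ = 4 has algebraic multiplicity 2; rank(C − 4I) = 1, so geometric multiplicity = 2.
Every eigenvalue has geometric = algebraic multiplicity, so C is diagonalizable.

Yes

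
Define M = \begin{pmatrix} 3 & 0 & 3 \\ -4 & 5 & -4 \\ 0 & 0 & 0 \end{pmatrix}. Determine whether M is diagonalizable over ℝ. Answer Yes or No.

Characteristic polynomial: p(μ) = μ^3 - 8μ^2 + 15μ = μ(μ - 5)(μ - 3).
All 3 eigenvalues are distinct, so M is diagonalizable.

Yes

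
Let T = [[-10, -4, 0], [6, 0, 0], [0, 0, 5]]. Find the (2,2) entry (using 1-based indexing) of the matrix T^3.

Characteristic polynomial: s^3 + 5s^2 - 26s - 120 = (s - 5)(s + 4)(s + 6), so the eigenvalues are -6, -4, 5.
s=-6: eigenvector (-1, 1, 0).
s=-4: eigenvector (-2, 3, 0).
s=5: eigenvector (0, 0, 1).
P = [[-1, -2, 0], [1, 3, 0], [0, 0, 1]], D = diag(-6, -4, 5), P⁻¹ = [[-3, -2, 0], [1, 1, 0], [0, 0, 1]].
T³ = P·diag(-216, -64, 125)·P⁻¹ = [[-520, -304, 0], [456, 240, 0], [0, 0, 125]].
The requested entry is 240.

240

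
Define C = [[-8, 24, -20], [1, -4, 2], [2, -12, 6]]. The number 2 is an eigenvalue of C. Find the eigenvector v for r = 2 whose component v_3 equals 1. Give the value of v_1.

C − 2I = [[-10, 24, -20], [1, -6, 2], [2, -12, 4]].
Solving (C − 2I)v = 0 gives the eigenspace spanned by (-2, 0, 1).
With v_3 = 1, v = (-2, 0, 1), so v_1 = -2.

-2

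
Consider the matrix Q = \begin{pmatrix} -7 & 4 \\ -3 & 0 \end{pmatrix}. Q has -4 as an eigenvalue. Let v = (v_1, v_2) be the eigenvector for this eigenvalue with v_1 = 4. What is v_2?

Q + 4I = [[-3, 4], [-3, 4]].
Solving (Q + 4I)v = 0 gives the eigenspace spanned by (4, 3).
With v_1 = 4, v = (4, 3), so v_2 = 3.

3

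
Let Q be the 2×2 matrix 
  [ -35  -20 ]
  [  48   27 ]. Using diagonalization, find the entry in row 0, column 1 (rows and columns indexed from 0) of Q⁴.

Characteristic polynomial: s^2 + 8s + 15 = (s + 3)(s + 5), so the eigenvalues are -5, -3.
s=-3: eigenvector (-5, 8).
s=-5: eigenvector (-2, 3).
P = [[-5, -2], [8, 3]], D = diag(-3, -5), P⁻¹ = [[3, 2], [-8, -5]].
Q⁴ = P·diag(81, 625)·P⁻¹ = [[8785, 5440], [-13056, -8079]].
The requested entry is 5440.

5440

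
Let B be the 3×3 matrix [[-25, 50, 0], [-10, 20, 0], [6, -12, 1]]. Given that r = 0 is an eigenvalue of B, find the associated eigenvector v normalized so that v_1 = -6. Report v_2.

-3

B = [[-25, 50, 0], [-10, 20, 0], [6, -12, 1]].
Solving (B)v = 0 gives the eigenspace spanned by (-6, -3, 0).
With v_1 = -6, v = (-6, -3, 0), so v_2 = -3.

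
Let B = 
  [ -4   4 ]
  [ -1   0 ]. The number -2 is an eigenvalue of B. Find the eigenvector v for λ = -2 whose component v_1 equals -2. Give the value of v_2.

-1

B + 2I = [[-2, 4], [-1, 2]].
Solving (B + 2I)v = 0 gives the eigenspace spanned by (-2, -1).
With v_1 = -2, v = (-2, -1), so v_2 = -1.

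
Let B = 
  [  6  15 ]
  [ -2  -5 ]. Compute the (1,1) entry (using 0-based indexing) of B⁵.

Characteristic polynomial: μ^2 - μ = μ(μ - 1), so the eigenvalues are 0, 1.
μ=1: eigenvector (-3, 1).
μ=0: eigenvector (-5, 2).
P = [[-3, -5], [1, 2]], D = diag(1, 0), P⁻¹ = [[-2, -5], [1, 3]].
B⁵ = P·diag(1, 0)·P⁻¹ = [[6, 15], [-2, -5]].
The requested entry is -5.

-5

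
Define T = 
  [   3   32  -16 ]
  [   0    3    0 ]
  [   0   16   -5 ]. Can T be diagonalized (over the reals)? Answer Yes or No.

Characteristic polynomial: p(s) = s^3 - s^2 - 21s + 45 = (s - 3)^2(s + 5).
s = 3 has algebraic multiplicity 2; rank(T − 3I) = 1, so geometric multiplicity = 2.
Every eigenvalue has geometric = algebraic multiplicity, so T is diagonalizable.

Yes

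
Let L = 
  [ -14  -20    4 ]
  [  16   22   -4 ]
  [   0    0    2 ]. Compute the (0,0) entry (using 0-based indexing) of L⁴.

Characteristic polynomial: s^3 - 10s^2 + 28s - 24 = (s - 6)(s - 2)^2, so the eigenvalues are 2, 2, 6.
s=2: eigenvector (1, 0, 4).
s=6: eigenvector (-1, 1, 0).
s=2: eigenvector (-1, 1, 1).
P = [[1, -1, -1], [0, 1, 1], [4, 0, 1]], D = diag(2, 6, 2), P⁻¹ = [[1, 1, 0], [4, 5, -1], [-4, -4, 1]].
L⁴ = P·diag(16, 1296, 16)·P⁻¹ = [[-5104, -6400, 1280], [5120, 6416, -1280], [0, 0, 16]].
The requested entry is -5104.

-5104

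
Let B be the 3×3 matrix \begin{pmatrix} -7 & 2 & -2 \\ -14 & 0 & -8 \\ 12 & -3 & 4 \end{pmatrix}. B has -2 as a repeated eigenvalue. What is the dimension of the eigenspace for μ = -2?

B + 2I = [[-5, 2, -2], [-14, 2, -8], [12, -3, 6]].
This matrix has rank 2, so its null space has dimension 3 − 2 = 1.

1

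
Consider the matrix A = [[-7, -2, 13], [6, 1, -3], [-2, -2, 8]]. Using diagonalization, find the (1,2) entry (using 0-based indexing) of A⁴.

1419

Characteristic polynomial: μ^3 - 2μ^2 - 23μ + 60 = (μ - 4)(μ - 3)(μ + 5), so the eigenvalues are -5, 3, 4.
μ=-5: eigenvector (1, -1, 0).
μ=3: eigenvector (2, 3, 2).
μ=4: eigenvector (1, 1, 1).
P = [[1, 2, 1], [-1, 3, 1], [0, 2, 1]], D = diag(-5, 3, 4), P⁻¹ = [[1, 0, -1], [1, 1, -2], [-2, -2, 5]].
A⁴ = P·diag(625, 81, 256)·P⁻¹ = [[275, -350, 331], [-894, -269, 1419], [-350, -350, 956]].
The requested entry is 1419.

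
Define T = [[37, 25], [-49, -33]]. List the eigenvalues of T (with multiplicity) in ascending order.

Characteristic polynomial: p(μ) = μ^2 - 4μ + 4 = (μ - 2)^2.
Roots (with multiplicity): 2, 2.

2, 2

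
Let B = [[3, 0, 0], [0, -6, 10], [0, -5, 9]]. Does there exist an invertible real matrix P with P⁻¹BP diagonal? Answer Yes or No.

Characteristic polynomial: p(t) = t^3 - 6t^2 + 5t + 12 = (t - 4)(t - 3)(t + 1).
All 3 eigenvalues are distinct, so B is diagonalizable.

Yes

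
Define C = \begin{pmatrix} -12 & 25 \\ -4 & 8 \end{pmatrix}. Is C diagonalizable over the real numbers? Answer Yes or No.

No

Characteristic polynomial: p(λ) = λ^2 + 4λ + 4 = (λ + 2)^2.
λ = -2 has algebraic multiplicity 2; rank(C + 2I) = 1, so geometric multiplicity = 1.
Geometric multiplicity < algebraic multiplicity, so C is not diagonalizable.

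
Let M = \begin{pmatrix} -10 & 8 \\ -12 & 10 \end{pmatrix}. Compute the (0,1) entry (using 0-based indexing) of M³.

32

Characteristic polynomial: s^2 - 4 = (s - 2)(s + 2), so the eigenvalues are -2, 2.
s=2: eigenvector (-2, -3).
s=-2: eigenvector (1, 1).
P = [[-2, 1], [-3, 1]], D = diag(2, -2), P⁻¹ = [[1, -1], [3, -2]].
M³ = P·diag(8, -8)·P⁻¹ = [[-40, 32], [-48, 40]].
The requested entry is 32.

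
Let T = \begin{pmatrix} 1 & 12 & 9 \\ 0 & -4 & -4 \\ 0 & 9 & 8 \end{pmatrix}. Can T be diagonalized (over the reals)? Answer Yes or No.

No

Characteristic polynomial: p(λ) = λ^3 - 5λ^2 + 8λ - 4 = (λ - 2)^2(λ - 1).
λ = 2 has algebraic multiplicity 2; rank(T − 2I) = 2, so geometric multiplicity = 1.
Geometric multiplicity < algebraic multiplicity, so T is not diagonalizable.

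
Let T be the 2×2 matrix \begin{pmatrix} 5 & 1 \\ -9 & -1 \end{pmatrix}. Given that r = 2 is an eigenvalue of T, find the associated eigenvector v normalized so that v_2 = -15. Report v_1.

5

T − 2I = [[3, 1], [-9, -3]].
Solving (T − 2I)v = 0 gives the eigenspace spanned by (5, -15).
With v_2 = -15, v = (5, -15), so v_1 = 5.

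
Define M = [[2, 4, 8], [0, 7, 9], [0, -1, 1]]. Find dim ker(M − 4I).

1

M − 4I = [[-2, 4, 8], [0, 3, 9], [0, -1, -3]].
This matrix has rank 2, so its null space has dimension 3 − 2 = 1.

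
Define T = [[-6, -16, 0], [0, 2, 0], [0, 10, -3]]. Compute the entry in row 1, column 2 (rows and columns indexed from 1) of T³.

Characteristic polynomial: s^3 + 7s^2 - 36 = (s - 2)(s + 3)(s + 6), so the eigenvalues are -6, -3, 2.
s=-6: eigenvector (1, 0, 0).
s=-3: eigenvector (0, 0, 1).
s=2: eigenvector (-2, 1, 2).
P = [[1, 0, -2], [0, 0, 1], [0, 1, 2]], D = diag(-6, -3, 2), P⁻¹ = [[1, 2, 0], [0, -2, 1], [0, 1, 0]].
T³ = P·diag(-216, -27, 8)·P⁻¹ = [[-216, -448, 0], [0, 8, 0], [0, 70, -27]].
The requested entry is -448.

-448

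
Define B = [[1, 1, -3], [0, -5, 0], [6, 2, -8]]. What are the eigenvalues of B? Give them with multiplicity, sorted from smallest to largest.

-5, -5, -2

Characteristic polynomial: p(s) = s^3 + 12s^2 + 45s + 50 = (s + 2)(s + 5)^2.
Roots (with multiplicity): -5, -5, -2.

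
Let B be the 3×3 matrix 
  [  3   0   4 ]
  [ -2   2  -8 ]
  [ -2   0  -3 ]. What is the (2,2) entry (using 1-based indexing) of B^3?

Characteristic polynomial: r^3 - 2r^2 - r + 2 = (r - 2)(r - 1)(r + 1), so the eigenvalues are -1, 1, 2.
r=1: eigenvector (2, -4, -1).
r=2: eigenvector (0, 1, 0).
r=-1: eigenvector (-1, 2, 1).
P = [[2, 0, -1], [-4, 1, 2], [-1, 0, 1]], D = diag(1, 2, -1), P⁻¹ = [[1, 0, 1], [2, 1, 0], [1, 0, 2]].
B³ = P·diag(1, 8, -1)·P⁻¹ = [[3, 0, 4], [10, 8, -8], [-2, 0, -3]].
The requested entry is 8.

8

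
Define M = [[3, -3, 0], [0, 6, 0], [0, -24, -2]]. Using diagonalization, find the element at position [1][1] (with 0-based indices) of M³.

216

Characteristic polynomial: t^3 - 7t^2 + 36 = (t - 6)(t - 3)(t + 2), so the eigenvalues are -2, 3, 6.
t=3: eigenvector (1, 0, 0).
t=6: eigenvector (-1, 1, -3).
t=-2: eigenvector (0, 0, 1).
P = [[1, -1, 0], [0, 1, 0], [0, -3, 1]], D = diag(3, 6, -2), P⁻¹ = [[1, 1, 0], [0, 1, 0], [0, 3, 1]].
M³ = P·diag(27, 216, -8)·P⁻¹ = [[27, -189, 0], [0, 216, 0], [0, -672, -8]].
The requested entry is 216.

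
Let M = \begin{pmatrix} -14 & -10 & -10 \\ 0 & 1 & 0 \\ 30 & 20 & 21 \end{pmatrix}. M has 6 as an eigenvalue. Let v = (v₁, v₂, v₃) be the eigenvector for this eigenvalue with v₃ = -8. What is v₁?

M − 6I = [[-20, -10, -10], [0, -5, 0], [30, 20, 15]].
Solving (M − 6I)v = 0 gives the eigenspace spanned by (4, 0, -8).
With v₃ = -8, v = (4, 0, -8), so v₁ = 4.

4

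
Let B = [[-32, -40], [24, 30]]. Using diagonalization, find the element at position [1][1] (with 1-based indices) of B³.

Characteristic polynomial: λ^2 + 2λ = λ(λ + 2), so the eigenvalues are -2, 0.
λ=0: eigenvector (-5, 4).
λ=-2: eigenvector (4, -3).
P = [[-5, 4], [4, -3]], D = diag(0, -2), P⁻¹ = [[3, 4], [4, 5]].
B³ = P·diag(0, -8)·P⁻¹ = [[-128, -160], [96, 120]].
The requested entry is -128.

-128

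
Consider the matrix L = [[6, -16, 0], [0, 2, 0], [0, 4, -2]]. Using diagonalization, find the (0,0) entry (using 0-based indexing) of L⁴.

Characteristic polynomial: s^3 - 6s^2 - 4s + 24 = (s - 6)(s - 2)(s + 2), so the eigenvalues are -2, 2, 6.
s=6: eigenvector (1, 0, 0).
s=2: eigenvector (4, 1, 1).
s=-2: eigenvector (0, 0, 1).
P = [[1, 4, 0], [0, 1, 0], [0, 1, 1]], D = diag(6, 2, -2), P⁻¹ = [[1, -4, 0], [0, 1, 0], [0, -1, 1]].
L⁴ = P·diag(1296, 16, 16)·P⁻¹ = [[1296, -5120, 0], [0, 16, 0], [0, 0, 16]].
The requested entry is 1296.

1296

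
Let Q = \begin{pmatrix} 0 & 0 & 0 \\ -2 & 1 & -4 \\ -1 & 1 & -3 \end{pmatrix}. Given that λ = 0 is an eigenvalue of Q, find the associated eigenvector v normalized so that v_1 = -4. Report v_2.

Q = [[0, 0, 0], [-2, 1, -4], [-1, 1, -3]].
Solving (Q)v = 0 gives the eigenspace spanned by (-4, 8, 4).
With v_1 = -4, v = (-4, 8, 4), so v_2 = 8.

8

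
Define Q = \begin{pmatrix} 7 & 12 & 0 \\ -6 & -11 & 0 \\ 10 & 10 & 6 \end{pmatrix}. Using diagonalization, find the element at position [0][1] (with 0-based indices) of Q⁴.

Characteristic polynomial: t^3 - 2t^2 - 29t + 30 = (t - 6)(t - 1)(t + 5), so the eigenvalues are -5, 1, 6.
t=-5: eigenvector (1, -1, 0).
t=1: eigenvector (2, -1, -2).
t=6: eigenvector (0, 0, 1).
P = [[1, 2, 0], [-1, -1, 0], [0, -2, 1]], D = diag(-5, 1, 6), P⁻¹ = [[-1, -2, 0], [1, 1, 0], [2, 2, 1]].
Q⁴ = P·diag(625, 1, 1296)·P⁻¹ = [[-623, -1248, 0], [624, 1249, 0], [2590, 2590, 1296]].
The requested entry is -1248.

-1248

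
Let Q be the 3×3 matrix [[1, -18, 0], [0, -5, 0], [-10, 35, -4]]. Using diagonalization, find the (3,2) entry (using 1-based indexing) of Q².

Characteristic polynomial: μ^3 + 8μ^2 + 11μ - 20 = (μ - 1)(μ + 4)(μ + 5), so the eigenvalues are -5, -4, 1.
μ=-5: eigenvector (3, 1, -5).
μ=1: eigenvector (1, 0, -2).
μ=-4: eigenvector (0, 0, 1).
P = [[3, 1, 0], [1, 0, 0], [-5, -2, 1]], D = diag(-5, 1, -4), P⁻¹ = [[0, 1, 0], [1, -3, 0], [2, -1, 1]].
Q² = P·diag(25, 1, 16)·P⁻¹ = [[1, 72, 0], [0, 25, 0], [30, -135, 16]].
The requested entry is -135.

-135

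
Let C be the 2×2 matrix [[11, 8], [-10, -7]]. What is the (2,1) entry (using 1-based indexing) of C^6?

-3640

Characteristic polynomial: r^2 - 4r + 3 = (r - 3)(r - 1), so the eigenvalues are 1, 3.
r=3: eigenvector (1, -1).
r=1: eigenvector (-4, 5).
P = [[1, -4], [-1, 5]], D = diag(3, 1), P⁻¹ = [[5, 4], [1, 1]].
C⁶ = P·diag(729, 1)·P⁻¹ = [[3641, 2912], [-3640, -2911]].
The requested entry is -3640.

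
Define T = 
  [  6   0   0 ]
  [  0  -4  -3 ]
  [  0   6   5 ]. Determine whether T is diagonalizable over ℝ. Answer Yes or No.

Characteristic polynomial: p(s) = s^3 - 7s^2 + 4s + 12 = (s - 6)(s - 2)(s + 1).
All 3 eigenvalues are distinct, so T is diagonalizable.

Yes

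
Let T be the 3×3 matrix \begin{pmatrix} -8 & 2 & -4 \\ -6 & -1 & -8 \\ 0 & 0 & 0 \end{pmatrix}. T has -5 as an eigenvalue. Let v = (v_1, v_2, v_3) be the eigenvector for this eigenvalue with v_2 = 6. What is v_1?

4

T + 5I = [[-3, 2, -4], [-6, 4, -8], [0, 0, 5]].
Solving (T + 5I)v = 0 gives the eigenspace spanned by (4, 6, 0).
With v_2 = 6, v = (4, 6, 0), so v_1 = 4.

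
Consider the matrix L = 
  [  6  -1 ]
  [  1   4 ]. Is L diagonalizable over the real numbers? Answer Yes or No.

No

Characteristic polynomial: p(s) = s^2 - 10s + 25 = (s - 5)^2.
s = 5 has algebraic multiplicity 2; rank(L − 5I) = 1, so geometric multiplicity = 1.
Geometric multiplicity < algebraic multiplicity, so L is not diagonalizable.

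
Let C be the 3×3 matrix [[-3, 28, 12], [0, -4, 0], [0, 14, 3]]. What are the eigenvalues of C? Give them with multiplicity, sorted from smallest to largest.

Characteristic polynomial: p(μ) = μ^3 + 4μ^2 - 9μ - 36 = (μ - 3)(μ + 3)(μ + 4).
Roots (with multiplicity): -4, -3, 3.

-4, -3, 3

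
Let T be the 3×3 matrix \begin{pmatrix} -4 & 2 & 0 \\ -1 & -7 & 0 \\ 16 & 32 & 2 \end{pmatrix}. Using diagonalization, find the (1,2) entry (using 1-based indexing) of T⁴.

-1342

Characteristic polynomial: μ^3 + 9μ^2 + 8μ - 60 = (μ - 2)(μ + 5)(μ + 6), so the eigenvalues are -6, -5, 2.
μ=2: eigenvector (0, 0, 1).
μ=-5: eigenvector (2, -1, 0).
μ=-6: eigenvector (1, -1, 2).
P = [[0, 2, 1], [0, -1, -1], [1, 0, 2]], D = diag(2, -5, -6), P⁻¹ = [[2, 4, 1], [1, 1, 0], [-1, -2, 0]].
T⁴ = P·diag(16, 625, 1296)·P⁻¹ = [[-46, -1342, 0], [671, 1967, 0], [-2560, -5120, 16]].
The requested entry is -1342.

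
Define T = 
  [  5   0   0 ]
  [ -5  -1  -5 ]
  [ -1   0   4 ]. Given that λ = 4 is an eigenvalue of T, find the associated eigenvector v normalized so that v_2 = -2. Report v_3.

T − 4I = [[1, 0, 0], [-5, -5, -5], [-1, 0, 0]].
Solving (T − 4I)v = 0 gives the eigenspace spanned by (0, -2, 2).
With v_2 = -2, v = (0, -2, 2), so v_3 = 2.

2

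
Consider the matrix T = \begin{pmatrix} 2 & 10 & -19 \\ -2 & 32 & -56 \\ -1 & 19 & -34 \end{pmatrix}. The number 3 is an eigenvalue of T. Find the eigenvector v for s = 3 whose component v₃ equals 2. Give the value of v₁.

2

T − 3I = [[-1, 10, -19], [-2, 29, -56], [-1, 19, -37]].
Solving (T − 3I)v = 0 gives the eigenspace spanned by (2, 4, 2).
With v₃ = 2, v = (2, 4, 2), so v₁ = 2.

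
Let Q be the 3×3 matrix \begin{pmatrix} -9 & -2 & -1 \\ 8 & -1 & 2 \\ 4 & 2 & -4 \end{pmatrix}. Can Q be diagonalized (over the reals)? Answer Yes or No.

Yes

Characteristic polynomial: p(μ) = μ^3 + 14μ^2 + 65μ + 100 = (μ + 4)(μ + 5)^2.
μ = -5 has algebraic multiplicity 2; rank(Q + 5I) = 1, so geometric multiplicity = 2.
Every eigenvalue has geometric = algebraic multiplicity, so Q is diagonalizable.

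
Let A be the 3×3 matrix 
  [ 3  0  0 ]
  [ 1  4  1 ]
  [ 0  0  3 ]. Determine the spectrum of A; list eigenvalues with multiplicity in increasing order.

3, 3, 4

Characteristic polynomial: p(r) = r^3 - 10r^2 + 33r - 36 = (r - 4)(r - 3)^2.
Roots (with multiplicity): 3, 3, 4.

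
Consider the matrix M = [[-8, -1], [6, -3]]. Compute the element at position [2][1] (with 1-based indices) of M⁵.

27906

Characteristic polynomial: t^2 + 11t + 30 = (t + 5)(t + 6), so the eigenvalues are -6, -5.
t=-6: eigenvector (1, -2).
t=-5: eigenvector (-1, 3).
P = [[1, -1], [-2, 3]], D = diag(-6, -5), P⁻¹ = [[3, 1], [2, 1]].
M⁵ = P·diag(-7776, -3125)·P⁻¹ = [[-17078, -4651], [27906, 6177]].
The requested entry is 27906.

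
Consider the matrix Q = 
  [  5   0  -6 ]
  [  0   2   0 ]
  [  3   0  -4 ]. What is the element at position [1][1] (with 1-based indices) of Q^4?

Characteristic polynomial: r^3 - 3r^2 + 4 = (r - 2)^2(r + 1), so the eigenvalues are -1, 2, 2.
r=-1: eigenvector (1, 0, 1).
r=2: eigenvector (0, 1, 0).
r=2: eigenvector (-2, 0, -1).
P = [[1, 0, -2], [0, 1, 0], [1, 0, -1]], D = diag(-1, 2, 2), P⁻¹ = [[-1, 0, 2], [0, 1, 0], [-1, 0, 1]].
Q⁴ = P·diag(1, 16, 16)·P⁻¹ = [[31, 0, -30], [0, 16, 0], [15, 0, -14]].
The requested entry is 31.

31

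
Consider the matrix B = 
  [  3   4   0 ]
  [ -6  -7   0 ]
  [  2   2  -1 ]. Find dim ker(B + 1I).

2

B + 1I = [[4, 4, 0], [-6, -6, 0], [2, 2, 0]].
This matrix has rank 1, so its null space has dimension 3 − 1 = 2.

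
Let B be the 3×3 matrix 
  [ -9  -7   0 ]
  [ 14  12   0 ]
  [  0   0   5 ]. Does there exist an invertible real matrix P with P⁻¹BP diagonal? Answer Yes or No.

Yes

Characteristic polynomial: p(r) = r^3 - 8r^2 + 5r + 50 = (r - 5)^2(r + 2).
r = 5 has algebraic multiplicity 2; rank(B − 5I) = 1, so geometric multiplicity = 2.
Every eigenvalue has geometric = algebraic multiplicity, so B is diagonalizable.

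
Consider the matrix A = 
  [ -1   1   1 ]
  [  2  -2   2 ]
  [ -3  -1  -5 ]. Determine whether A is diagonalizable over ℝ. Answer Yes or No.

No

Characteristic polynomial: p(t) = t^3 + 8t^2 + 20t + 16 = (t + 2)^2(t + 4).
t = -2 has algebraic multiplicity 2; rank(A + 2I) = 2, so geometric multiplicity = 1.
Geometric multiplicity < algebraic multiplicity, so A is not diagonalizable.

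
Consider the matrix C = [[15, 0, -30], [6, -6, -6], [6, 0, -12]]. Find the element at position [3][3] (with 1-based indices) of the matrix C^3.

Characteristic polynomial: r^3 + 3r^2 - 18r = r(r - 3)(r + 6), so the eigenvalues are -6, 0, 3.
r=3: eigenvector (5, 2, 2).
r=-6: eigenvector (0, 1, 0).
r=0: eigenvector (2, 1, 1).
P = [[5, 0, 2], [2, 1, 1], [2, 0, 1]], D = diag(3, -6, 0), P⁻¹ = [[1, 0, -2], [0, 1, -1], [-2, 0, 5]].
C³ = P·diag(27, -216, 0)·P⁻¹ = [[135, 0, -270], [54, -216, 108], [54, 0, -108]].
The requested entry is -108.

-108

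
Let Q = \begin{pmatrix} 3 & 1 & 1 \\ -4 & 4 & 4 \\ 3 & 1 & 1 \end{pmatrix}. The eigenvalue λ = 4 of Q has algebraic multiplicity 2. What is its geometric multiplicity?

1

Q − 4I = [[-1, 1, 1], [-4, 0, 4], [3, 1, -3]].
This matrix has rank 2, so its null space has dimension 3 − 2 = 1.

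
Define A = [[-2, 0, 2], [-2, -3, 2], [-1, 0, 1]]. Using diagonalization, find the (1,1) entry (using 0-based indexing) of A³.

-27

Characteristic polynomial: s^3 + 4s^2 + 3s = s(s + 1)(s + 3), so the eigenvalues are -3, -1, 0.
s=-3: eigenvector (0, 1, 0).
s=-1: eigenvector (2, -1, 1).
s=0: eigenvector (1, 0, 1).
P = [[0, 2, 1], [1, -1, 0], [0, 1, 1]], D = diag(-3, -1, 0), P⁻¹ = [[1, 1, -1], [1, 0, -1], [-1, 0, 2]].
A³ = P·diag(-27, -1, 0)·P⁻¹ = [[-2, 0, 2], [-26, -27, 26], [-1, 0, 1]].
The requested entry is -27.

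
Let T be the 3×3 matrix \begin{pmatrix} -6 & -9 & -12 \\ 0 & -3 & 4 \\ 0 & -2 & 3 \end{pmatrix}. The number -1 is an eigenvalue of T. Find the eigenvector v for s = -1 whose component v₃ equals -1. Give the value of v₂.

T + 1I = [[-5, -9, -12], [0, -2, 4], [0, -2, 4]].
Solving (T + 1I)v = 0 gives the eigenspace spanned by (6, -2, -1).
With v₃ = -1, v = (6, -2, -1), so v₂ = -2.

-2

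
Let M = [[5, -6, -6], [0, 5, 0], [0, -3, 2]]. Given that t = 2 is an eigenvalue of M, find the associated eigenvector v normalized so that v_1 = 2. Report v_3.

1

M − 2I = [[3, -6, -6], [0, 3, 0], [0, -3, 0]].
Solving (M − 2I)v = 0 gives the eigenspace spanned by (2, 0, 1).
With v_1 = 2, v = (2, 0, 1), so v_3 = 1.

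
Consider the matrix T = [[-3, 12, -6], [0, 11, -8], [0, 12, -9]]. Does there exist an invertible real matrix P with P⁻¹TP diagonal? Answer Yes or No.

Characteristic polynomial: p(s) = s^3 + s^2 - 9s - 9 = (s - 3)(s + 1)(s + 3).
All 3 eigenvalues are distinct, so T is diagonalizable.

Yes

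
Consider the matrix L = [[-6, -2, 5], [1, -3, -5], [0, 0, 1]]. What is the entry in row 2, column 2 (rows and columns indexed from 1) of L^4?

Characteristic polynomial: s^3 + 8s^2 + 11s - 20 = (s - 1)(s + 4)(s + 5), so the eigenvalues are -5, -4, 1.
s=-4: eigenvector (1, -1, 0).
s=-5: eigenvector (2, -1, 0).
s=1: eigenvector (1, -1, 1).
P = [[1, 2, 1], [-1, -1, -1], [0, 0, 1]], D = diag(-4, -5, 1), P⁻¹ = [[-1, -2, -1], [1, 1, 0], [0, 0, 1]].
L⁴ = P·diag(256, 625, 1)·P⁻¹ = [[994, 738, -255], [-369, -113, 255], [0, 0, 1]].
The requested entry is -113.

-113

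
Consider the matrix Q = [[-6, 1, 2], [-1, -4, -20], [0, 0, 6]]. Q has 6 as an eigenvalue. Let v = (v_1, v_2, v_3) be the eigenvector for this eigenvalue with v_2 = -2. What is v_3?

1

Q − 6I = [[-12, 1, 2], [-1, -10, -20], [0, 0, 0]].
Solving (Q − 6I)v = 0 gives the eigenspace spanned by (0, -2, 1).
With v_2 = -2, v = (0, -2, 1), so v_3 = 1.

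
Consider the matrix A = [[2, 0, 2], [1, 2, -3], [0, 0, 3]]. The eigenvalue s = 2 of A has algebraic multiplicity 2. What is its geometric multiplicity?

A − 2I = [[0, 0, 2], [1, 0, -3], [0, 0, 1]].
This matrix has rank 2, so its null space has dimension 3 − 2 = 1.

1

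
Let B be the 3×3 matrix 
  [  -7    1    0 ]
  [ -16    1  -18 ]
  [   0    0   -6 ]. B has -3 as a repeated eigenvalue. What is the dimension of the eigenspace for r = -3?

1

B + 3I = [[-4, 1, 0], [-16, 4, -18], [0, 0, -3]].
This matrix has rank 2, so its null space has dimension 3 − 2 = 1.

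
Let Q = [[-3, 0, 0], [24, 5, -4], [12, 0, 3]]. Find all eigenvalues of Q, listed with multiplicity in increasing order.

Characteristic polynomial: p(λ) = λ^3 - 5λ^2 - 9λ + 45 = (λ - 5)(λ - 3)(λ + 3).
Roots (with multiplicity): -3, 3, 5.

-3, 3, 5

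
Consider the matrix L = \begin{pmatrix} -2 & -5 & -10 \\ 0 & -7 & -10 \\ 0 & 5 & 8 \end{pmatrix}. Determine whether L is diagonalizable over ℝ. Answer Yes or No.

Characteristic polynomial: p(s) = s^3 + s^2 - 8s - 12 = (s - 3)(s + 2)^2.
s = -2 has algebraic multiplicity 2; rank(L + 2I) = 1, so geometric multiplicity = 2.
Every eigenvalue has geometric = algebraic multiplicity, so L is diagonalizable.

Yes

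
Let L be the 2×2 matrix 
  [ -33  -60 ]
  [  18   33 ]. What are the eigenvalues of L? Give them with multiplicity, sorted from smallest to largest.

-3, 3

Characteristic polynomial: p(s) = s^2 - 9 = (s - 3)(s + 3).
Roots (with multiplicity): -3, 3.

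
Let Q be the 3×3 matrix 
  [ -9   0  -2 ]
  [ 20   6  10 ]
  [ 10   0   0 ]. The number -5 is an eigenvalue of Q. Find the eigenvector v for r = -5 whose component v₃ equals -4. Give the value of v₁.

Q + 5I = [[-4, 0, -2], [20, 11, 10], [10, 0, 5]].
Solving (Q + 5I)v = 0 gives the eigenspace spanned by (2, 0, -4).
With v₃ = -4, v = (2, 0, -4), so v₁ = 2.

2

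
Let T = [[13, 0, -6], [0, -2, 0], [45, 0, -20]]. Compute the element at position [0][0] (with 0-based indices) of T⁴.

-3029

Characteristic polynomial: λ^3 + 9λ^2 + 24λ + 20 = (λ + 2)^2(λ + 5), so the eigenvalues are -5, -2, -2.
λ=-5: eigenvector (-1, 0, -3).
λ=-2: eigenvector (0, 1, 0).
λ=-2: eigenvector (2, 0, 5).
P = [[-1, 0, 2], [0, 1, 0], [-3, 0, 5]], D = diag(-5, -2, -2), P⁻¹ = [[5, 0, -2], [0, 1, 0], [3, 0, -1]].
T⁴ = P·diag(625, 16, 16)·P⁻¹ = [[-3029, 0, 1218], [0, 16, 0], [-9135, 0, 3670]].
The requested entry is -3029.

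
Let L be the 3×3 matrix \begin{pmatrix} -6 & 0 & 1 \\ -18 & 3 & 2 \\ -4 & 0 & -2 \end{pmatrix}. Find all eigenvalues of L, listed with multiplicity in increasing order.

Characteristic polynomial: p(r) = r^3 + 5r^2 - 8r - 48 = (r - 3)(r + 4)^2.
Roots (with multiplicity): -4, -4, 3.

-4, -4, 3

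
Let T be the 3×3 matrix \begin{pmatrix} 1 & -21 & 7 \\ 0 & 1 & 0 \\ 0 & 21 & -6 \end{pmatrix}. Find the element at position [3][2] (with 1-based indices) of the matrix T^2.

-105

Characteristic polynomial: λ^3 + 4λ^2 - 11λ + 6 = (λ - 1)^2(λ + 6), so the eigenvalues are -6, 1, 1.
λ=1: eigenvector (1, 0, 0).
λ=1: eigenvector (0, 1, 3).
λ=-6: eigenvector (-1, 0, 1).
P = [[1, 0, -1], [0, 1, 0], [0, 3, 1]], D = diag(1, 1, -6), P⁻¹ = [[1, -3, 1], [0, 1, 0], [0, -3, 1]].
T² = P·diag(1, 1, 36)·P⁻¹ = [[1, 105, -35], [0, 1, 0], [0, -105, 36]].
The requested entry is -105.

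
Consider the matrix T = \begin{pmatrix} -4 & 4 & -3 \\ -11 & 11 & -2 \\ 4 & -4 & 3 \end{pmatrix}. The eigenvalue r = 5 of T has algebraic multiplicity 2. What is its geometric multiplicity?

1

T − 5I = [[-9, 4, -3], [-11, 6, -2], [4, -4, -2]].
This matrix has rank 2, so its null space has dimension 3 − 2 = 1.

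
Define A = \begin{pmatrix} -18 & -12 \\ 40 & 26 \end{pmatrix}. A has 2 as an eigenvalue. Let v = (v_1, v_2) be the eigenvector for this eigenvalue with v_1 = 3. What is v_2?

A − 2I = [[-20, -12], [40, 24]].
Solving (A − 2I)v = 0 gives the eigenspace spanned by (3, -5).
With v_1 = 3, v = (3, -5), so v_2 = -5.

-5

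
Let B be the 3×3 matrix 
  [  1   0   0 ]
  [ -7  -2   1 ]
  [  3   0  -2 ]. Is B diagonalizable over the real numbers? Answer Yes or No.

Characteristic polynomial: p(μ) = μ^3 + 3μ^2 - 4 = (μ - 1)(μ + 2)^2.
μ = -2 has algebraic multiplicity 2; rank(B + 2I) = 2, so geometric multiplicity = 1.
Geometric multiplicity < algebraic multiplicity, so B is not diagonalizable.

No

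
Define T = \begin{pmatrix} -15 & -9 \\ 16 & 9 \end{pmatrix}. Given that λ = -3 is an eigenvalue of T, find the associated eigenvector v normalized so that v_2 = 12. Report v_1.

-9

T + 3I = [[-12, -9], [16, 12]].
Solving (T + 3I)v = 0 gives the eigenspace spanned by (-9, 12).
With v_2 = 12, v = (-9, 12), so v_1 = -9.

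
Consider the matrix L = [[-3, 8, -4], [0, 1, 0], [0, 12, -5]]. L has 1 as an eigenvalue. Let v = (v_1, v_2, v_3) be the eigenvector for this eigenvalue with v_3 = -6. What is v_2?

L − 1I = [[-4, 8, -4], [0, 0, 0], [0, 12, -6]].
Solving (L − 1I)v = 0 gives the eigenspace spanned by (0, -3, -6).
With v_3 = -6, v = (0, -3, -6), so v_2 = -3.

-3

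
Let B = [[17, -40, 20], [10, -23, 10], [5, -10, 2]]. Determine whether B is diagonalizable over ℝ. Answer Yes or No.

Characteristic polynomial: p(μ) = μ^3 + 4μ^2 - 3μ - 18 = (μ - 2)(μ + 3)^2.
μ = -3 has algebraic multiplicity 2; rank(B + 3I) = 1, so geometric multiplicity = 2.
Every eigenvalue has geometric = algebraic multiplicity, so B is diagonalizable.

Yes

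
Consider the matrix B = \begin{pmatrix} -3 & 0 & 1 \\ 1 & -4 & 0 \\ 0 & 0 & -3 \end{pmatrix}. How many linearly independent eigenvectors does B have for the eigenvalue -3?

B + 3I = [[0, 0, 1], [1, -1, 0], [0, 0, 0]].
This matrix has rank 2, so its null space has dimension 3 − 2 = 1.

1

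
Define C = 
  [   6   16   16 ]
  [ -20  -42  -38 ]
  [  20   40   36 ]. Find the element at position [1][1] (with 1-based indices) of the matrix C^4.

Characteristic polynomial: μ^3 - 28μ - 48 = (μ - 6)(μ + 2)(μ + 4), so the eigenvalues are -4, -2, 6.
μ=6: eigenvector (1, -2, 2).
μ=-2: eigenvector (-2, 1, 0).
μ=-4: eigenvector (0, -1, 1).
P = [[1, -2, 0], [-2, 1, -1], [2, 0, 1]], D = diag(6, -2, -4), P⁻¹ = [[1, 2, 2], [0, 1, 1], [-2, -4, -3]].
C⁴ = P·diag(1296, 16, 256)·P⁻¹ = [[1296, 2560, 2560], [-2080, -4144, -4400], [2080, 4160, 4416]].
The requested entry is 1296.

1296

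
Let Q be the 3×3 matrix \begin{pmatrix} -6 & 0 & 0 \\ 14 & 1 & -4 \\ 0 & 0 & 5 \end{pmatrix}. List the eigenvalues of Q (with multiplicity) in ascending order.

-6, 1, 5

Characteristic polynomial: p(μ) = μ^3 - 31μ + 30 = (μ - 5)(μ - 1)(μ + 6).
Roots (with multiplicity): -6, 1, 5.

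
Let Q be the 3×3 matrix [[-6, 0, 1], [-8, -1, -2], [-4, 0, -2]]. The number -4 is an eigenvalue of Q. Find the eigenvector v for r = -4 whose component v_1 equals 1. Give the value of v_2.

Q + 4I = [[-2, 0, 1], [-8, 3, -2], [-4, 0, 2]].
Solving (Q + 4I)v = 0 gives the eigenspace spanned by (1, 4, 2).
With v_1 = 1, v = (1, 4, 2), so v_2 = 4.

4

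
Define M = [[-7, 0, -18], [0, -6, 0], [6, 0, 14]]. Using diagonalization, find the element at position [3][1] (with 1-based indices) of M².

Characteristic polynomial: λ^3 - λ^2 - 32λ + 60 = (λ - 5)(λ - 2)(λ + 6), so the eigenvalues are -6, 2, 5.
λ=5: eigenvector (-3, 0, 2).
λ=-6: eigenvector (0, 1, 0).
λ=2: eigenvector (-2, 0, 1).
P = [[-3, 0, -2], [0, 1, 0], [2, 0, 1]], D = diag(5, -6, 2), P⁻¹ = [[1, 0, 2], [0, 1, 0], [-2, 0, -3]].
M² = P·diag(25, 36, 4)·P⁻¹ = [[-59, 0, -126], [0, 36, 0], [42, 0, 88]].
The requested entry is 42.

42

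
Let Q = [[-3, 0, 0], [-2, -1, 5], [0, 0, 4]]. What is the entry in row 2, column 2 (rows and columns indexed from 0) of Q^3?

64

Characteristic polynomial: t^3 - 13t - 12 = (t - 4)(t + 1)(t + 3), so the eigenvalues are -3, -1, 4.
t=-3: eigenvector (1, 1, 0).
t=4: eigenvector (0, 1, 1).
t=-1: eigenvector (0, 1, 0).
P = [[1, 0, 0], [1, 1, 1], [0, 1, 0]], D = diag(-3, 4, -1), P⁻¹ = [[1, 0, 0], [0, 0, 1], [-1, 1, -1]].
Q³ = P·diag(-27, 64, -1)·P⁻¹ = [[-27, 0, 0], [-26, -1, 65], [0, 0, 64]].
The requested entry is 64.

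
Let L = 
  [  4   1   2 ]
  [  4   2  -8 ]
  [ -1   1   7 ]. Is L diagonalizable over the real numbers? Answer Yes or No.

Characteristic polynomial: p(s) = s^3 - 13s^2 + 56s - 80 = (s - 5)(s - 4)^2.
s = 4 has algebraic multiplicity 2; rank(L − 4I) = 2, so geometric multiplicity = 1.
Geometric multiplicity < algebraic multiplicity, so L is not diagonalizable.

No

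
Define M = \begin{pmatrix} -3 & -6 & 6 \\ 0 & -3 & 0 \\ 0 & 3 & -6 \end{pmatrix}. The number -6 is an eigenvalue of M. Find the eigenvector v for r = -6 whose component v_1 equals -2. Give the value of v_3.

1

M + 6I = [[3, -6, 6], [0, 3, 0], [0, 3, 0]].
Solving (M + 6I)v = 0 gives the eigenspace spanned by (-2, 0, 1).
With v_1 = -2, v = (-2, 0, 1), so v_3 = 1.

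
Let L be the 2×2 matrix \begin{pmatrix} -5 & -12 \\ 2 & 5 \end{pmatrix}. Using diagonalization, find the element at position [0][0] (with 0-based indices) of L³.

-5

Characteristic polynomial: λ^2 - 1 = (λ - 1)(λ + 1), so the eigenvalues are -1, 1.
λ=-1: eigenvector (3, -1).
λ=1: eigenvector (-2, 1).
P = [[3, -2], [-1, 1]], D = diag(-1, 1), P⁻¹ = [[1, 2], [1, 3]].
L³ = P·diag(-1, 1)·P⁻¹ = [[-5, -12], [2, 5]].
The requested entry is -5.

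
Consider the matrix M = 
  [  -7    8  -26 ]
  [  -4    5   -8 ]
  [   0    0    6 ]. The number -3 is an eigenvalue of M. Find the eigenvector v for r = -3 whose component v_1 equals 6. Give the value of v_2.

3

M + 3I = [[-4, 8, -26], [-4, 8, -8], [0, 0, 9]].
Solving (M + 3I)v = 0 gives the eigenspace spanned by (6, 3, 0).
With v_1 = 6, v = (6, 3, 0), so v_2 = 3.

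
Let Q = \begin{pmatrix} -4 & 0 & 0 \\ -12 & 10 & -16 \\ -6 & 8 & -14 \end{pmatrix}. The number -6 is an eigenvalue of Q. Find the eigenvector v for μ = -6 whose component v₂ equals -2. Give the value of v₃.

-2

Q + 6I = [[2, 0, 0], [-12, 16, -16], [-6, 8, -8]].
Solving (Q + 6I)v = 0 gives the eigenspace spanned by (0, -2, -2).
With v₂ = -2, v = (0, -2, -2), so v₃ = -2.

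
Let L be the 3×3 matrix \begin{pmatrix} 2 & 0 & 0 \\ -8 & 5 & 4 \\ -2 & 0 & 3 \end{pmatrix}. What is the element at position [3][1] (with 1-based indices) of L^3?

-38

Characteristic polynomial: t^3 - 10t^2 + 31t - 30 = (t - 5)(t - 3)(t - 2), so the eigenvalues are 2, 3, 5.
t=3: eigenvector (0, -2, 1).
t=5: eigenvector (0, 1, 0).
t=2: eigenvector (1, 0, 2).
P = [[0, 0, 1], [-2, 1, 0], [1, 0, 2]], D = diag(3, 5, 2), P⁻¹ = [[-2, 0, 1], [-4, 1, 2], [1, 0, 0]].
L³ = P·diag(27, 125, 8)·P⁻¹ = [[8, 0, 0], [-392, 125, 196], [-38, 0, 27]].
The requested entry is -38.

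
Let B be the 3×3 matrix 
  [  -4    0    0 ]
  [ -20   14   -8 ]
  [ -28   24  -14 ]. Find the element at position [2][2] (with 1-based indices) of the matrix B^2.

Characteristic polynomial: s^3 + 4s^2 - 4s - 16 = (s - 2)(s + 2)(s + 4), so the eigenvalues are -4, -2, 2.
s=-4: eigenvector (1, 2, 2).
s=2: eigenvector (0, 2, 3).
s=-2: eigenvector (0, -1, -2).
P = [[1, 0, 0], [2, 2, -1], [2, 3, -2]], D = diag(-4, 2, -2), P⁻¹ = [[1, 0, 0], [-2, 2, -1], [-2, 3, -2]].
B² = P·diag(16, 4, 4)·P⁻¹ = [[16, 0, 0], [24, 4, 0], [24, 0, 4]].
The requested entry is 4.

4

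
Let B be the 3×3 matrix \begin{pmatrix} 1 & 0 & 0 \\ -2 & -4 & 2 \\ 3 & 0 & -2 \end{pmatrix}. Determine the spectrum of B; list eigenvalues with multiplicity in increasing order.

-4, -2, 1

Characteristic polynomial: p(r) = r^3 + 5r^2 + 2r - 8 = (r - 1)(r + 2)(r + 4).
Roots (with multiplicity): -4, -2, 1.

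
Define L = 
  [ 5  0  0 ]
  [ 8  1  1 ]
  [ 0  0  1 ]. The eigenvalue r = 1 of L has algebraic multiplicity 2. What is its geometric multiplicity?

L − 1I = [[4, 0, 0], [8, 0, 1], [0, 0, 0]].
This matrix has rank 2, so its null space has dimension 3 − 2 = 1.

1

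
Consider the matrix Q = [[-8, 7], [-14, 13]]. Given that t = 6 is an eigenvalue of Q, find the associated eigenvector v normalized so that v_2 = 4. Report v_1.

2

Q − 6I = [[-14, 7], [-14, 7]].
Solving (Q − 6I)v = 0 gives the eigenspace spanned by (2, 4).
With v_2 = 4, v = (2, 4), so v_1 = 2.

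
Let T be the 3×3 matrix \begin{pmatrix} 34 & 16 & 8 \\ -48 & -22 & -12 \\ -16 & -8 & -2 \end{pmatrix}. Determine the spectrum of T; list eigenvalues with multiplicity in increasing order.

2, 2, 6

Characteristic polynomial: p(λ) = λ^3 - 10λ^2 + 28λ - 24 = (λ - 6)(λ - 2)^2.
Roots (with multiplicity): 2, 2, 6.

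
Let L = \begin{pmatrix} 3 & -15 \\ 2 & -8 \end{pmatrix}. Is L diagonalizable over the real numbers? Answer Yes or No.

Characteristic polynomial: p(t) = t^2 + 5t + 6 = (t + 2)(t + 3).
All 2 eigenvalues are distinct, so L is diagonalizable.

Yes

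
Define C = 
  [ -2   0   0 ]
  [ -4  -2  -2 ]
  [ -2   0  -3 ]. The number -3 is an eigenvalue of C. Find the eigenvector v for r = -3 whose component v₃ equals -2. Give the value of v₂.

-4

C + 3I = [[1, 0, 0], [-4, 1, -2], [-2, 0, 0]].
Solving (C + 3I)v = 0 gives the eigenspace spanned by (0, -4, -2).
With v₃ = -2, v = (0, -4, -2), so v₂ = -4.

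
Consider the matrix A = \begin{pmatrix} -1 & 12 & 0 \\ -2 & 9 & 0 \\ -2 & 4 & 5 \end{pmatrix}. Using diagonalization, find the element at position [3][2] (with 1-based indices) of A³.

Characteristic polynomial: s^3 - 13s^2 + 55s - 75 = (s - 5)^2(s - 3), so the eigenvalues are 3, 5, 5.
s=3: eigenvector (3, 1, 1).
s=5: eigenvector (2, 1, 1).
s=5: eigenvector (-4, -2, -1).
P = [[3, 2, -4], [1, 1, -2], [1, 1, -1]], D = diag(3, 5, 5), P⁻¹ = [[1, -2, 0], [-1, 1, 2], [0, -1, 1]].
A³ = P·diag(27, 125, 125)·P⁻¹ = [[-169, 588, 0], [-98, 321, 0], [-98, 196, 125]].
The requested entry is 196.

196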